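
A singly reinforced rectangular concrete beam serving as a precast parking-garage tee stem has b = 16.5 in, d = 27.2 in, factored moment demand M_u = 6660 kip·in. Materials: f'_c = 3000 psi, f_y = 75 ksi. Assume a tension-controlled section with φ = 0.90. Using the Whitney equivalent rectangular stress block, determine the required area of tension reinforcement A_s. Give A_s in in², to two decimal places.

M_n = M_u/φ = 6660/0.90 = 7400 kip·in.
From M_n = 0.85 f'_c a b (d − a/2):
a = d − √(d² − 2M_n/(0.85 f'_c b)) = 27.2 − √(27.2² − 2 × 7400/(0.85 × 3 × 16.5)) = 7.500 in.
A_s = 0.85 f'_c a b / f_y = 0.85 × 3 × 7.500 × 16.5 / 75 = 4.208 in².

A_s ≈ 4.21 in²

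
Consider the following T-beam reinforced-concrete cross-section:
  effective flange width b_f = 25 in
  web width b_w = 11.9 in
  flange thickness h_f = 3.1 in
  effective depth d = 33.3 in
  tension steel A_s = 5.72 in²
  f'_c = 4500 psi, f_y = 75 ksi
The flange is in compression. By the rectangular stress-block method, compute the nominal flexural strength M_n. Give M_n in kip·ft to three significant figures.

Tension: T = A_s f_y = 5.72 × 75 = 429 kips.
Try a within the flange: a = T/(0.85 f'_c b_f) = 429/(0.85 × 4.5 × 25) = 4.486 in.
a = 4.486 > h_f = 3.1 in: the block extends into the web. Split into flange-overhang and web parts.
C_f = 0.85 f'_c (b_f − b_w) h_f = 0.85 × 4.5 × (25 − 11.9) × 3.1 = 155.3 kips.
Remaining web compression depth: a_w = (T − C_f)/(0.85 f'_c b_w) = (429 − 155.3)/(0.85 × 4.5 × 11.9) = 6.013 in.
M_n = C_f(d − h_f/2) + (T − C_f)(d − a_w/2) = 155.3 × (33.3 − 1.55) + 273.7 × (33.3 − 3.0065) = 4930.8 + 8291.3 = 13222.1 kip·in.
M_n = 13222.1/12 = 1101.84 kip·ft.

M_n ≈ 1100 kip·ft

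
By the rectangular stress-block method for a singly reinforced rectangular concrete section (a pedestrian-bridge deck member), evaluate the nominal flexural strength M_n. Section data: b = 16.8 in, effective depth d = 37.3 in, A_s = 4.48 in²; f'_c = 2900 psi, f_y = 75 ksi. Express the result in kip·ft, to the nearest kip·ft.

M_n ≈ 931 kip·ft

T = A_s f_y = 4.48 × 75 = 336 kips.
a = T/(0.85 f'_c b) = 336/(0.85 × 2.9 × 16.8) = 8.114 in.
M_n = T(d − a/2) = 336 × (37.3 − 4.057) = 11169.6 kip·in = 11169.6/12 = 930.80 kip·ft.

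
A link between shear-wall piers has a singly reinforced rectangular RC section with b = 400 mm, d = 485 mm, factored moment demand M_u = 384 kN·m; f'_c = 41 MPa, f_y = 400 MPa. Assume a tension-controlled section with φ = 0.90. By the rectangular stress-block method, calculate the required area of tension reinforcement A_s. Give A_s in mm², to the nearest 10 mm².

M_n = M_u/φ = 384/0.90 = 426.667 kN·m.
With M_n = 0.85 f'_c a b (d − a/2), solve the quadratic for a:
a = d − √(d² − 2M_n/(0.85 f'_c b)) = 485 − √(485² − 2 × 426.667×10⁶/(0.85 × 41 × 400)) = 67.85 mm.
A_s = 0.85 f'_c a b / f_y = 0.85 × 41 × 67.85 × 400 / 400 = 2364.6 mm².

A_s ≈ 2360 mm²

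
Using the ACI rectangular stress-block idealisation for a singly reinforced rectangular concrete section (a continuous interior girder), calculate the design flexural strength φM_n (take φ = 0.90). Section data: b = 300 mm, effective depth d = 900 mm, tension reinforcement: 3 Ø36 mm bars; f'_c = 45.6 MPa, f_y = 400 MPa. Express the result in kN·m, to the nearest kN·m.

φM_n ≈ 932 kN·m

A_s = 3 × 1018 = 3054 mm².
T = A_s f_y = 3054 × 400 = 1221600 N = 1221.6 kN.
From C = T: a = T/(0.85 f'_c b) = 1221600/(0.85 × 45.6 × 300) = 105.06 mm.
M_n = T(d − a/2) = 1221.6 kN × (900 − 52.53) mm = 1035.27 kN·m.
φM_n = 0.90 × 1035.27 = 931.74 kN·m.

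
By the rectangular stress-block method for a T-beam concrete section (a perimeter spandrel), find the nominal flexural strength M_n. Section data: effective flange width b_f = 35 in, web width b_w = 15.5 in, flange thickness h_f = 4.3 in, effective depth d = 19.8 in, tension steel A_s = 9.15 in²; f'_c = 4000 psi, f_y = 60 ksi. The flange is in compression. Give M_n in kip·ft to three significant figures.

M_n ≈ 800 kip·ft

Tension: T = A_s f_y = 9.15 × 60 = 549 kips.
Try a within the flange: a = T/(0.85 f'_c b_f) = 549/(0.85 × 4 × 35) = 4.613 in.
a = 4.613 > h_f = 4.3 in: the block extends into the web. Split into flange-overhang and web parts.
C_f = 0.85 f'_c (b_f − b_w) h_f = 0.85 × 4 × (35 − 15.5) × 4.3 = 285.1 kips.
Remaining web compression depth: a_w = (T − C_f)/(0.85 f'_c b_w) = (549 − 285.1)/(0.85 × 4 × 15.5) = 5.008 in.
M_n = C_f(d − h_f/2) + (T − C_f)(d − a_w/2) = 285.1 × (19.8 − 2.15) + 263.9 × (19.8 − 2.504) = 5032.0 + 4564.4 = 9596.4 kip·in.
M_n = 9596.4/12 = 799.70 kip·ft.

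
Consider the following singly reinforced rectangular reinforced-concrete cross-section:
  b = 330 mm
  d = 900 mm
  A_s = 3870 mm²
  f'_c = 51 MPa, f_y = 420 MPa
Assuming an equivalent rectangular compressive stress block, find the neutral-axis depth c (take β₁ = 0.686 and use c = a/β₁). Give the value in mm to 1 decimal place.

T = A_s f_y = 3870 × 420 = 1625400 N = 1625.4 kN.
Setting C = 0.85 f'_c a b equal to T: a = 1625400/(0.85 × 51 × 330) = 113.621 mm.
With β₁ = 0.686, c = a/β₁ = 113.621/0.686 = 165.6 mm.

c ≈ 165.6 mm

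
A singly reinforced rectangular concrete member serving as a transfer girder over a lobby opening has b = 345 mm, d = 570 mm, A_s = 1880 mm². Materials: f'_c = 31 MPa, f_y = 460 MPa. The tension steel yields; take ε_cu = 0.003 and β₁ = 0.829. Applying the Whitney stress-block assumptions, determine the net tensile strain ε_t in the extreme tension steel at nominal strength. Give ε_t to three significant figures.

a = A_s f_y/(0.85 f'_c b) = 95.13 mm.
β₁ = 0.829, so c = a/β₁ = 95.13/0.829 = 114.75 mm.
From the linear strain diagram with ε_cu = 0.003: ε_t = 0.003 (d − c)/c = 0.003 × (570 − 114.75)/114.75 = 0.0119.
Since ε_t ≥ 0.005, the section is tension-controlled.

ε_t ≈ 0.0119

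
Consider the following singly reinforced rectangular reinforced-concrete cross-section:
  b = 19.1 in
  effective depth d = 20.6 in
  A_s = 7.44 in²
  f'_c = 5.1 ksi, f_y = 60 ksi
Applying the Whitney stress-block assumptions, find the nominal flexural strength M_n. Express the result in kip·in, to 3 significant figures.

T = A_s f_y = 7.44 × 60 = 446.4 kips.
a = T/(0.85 f'_c b) = 446.4/(0.85 × 5.1 × 19.1) = 5.391 in.
M_n = T(d − a/2) = 446.4 × (20.6 − 2.6955) = 7992.6 kip·in.

M_n ≈ 7990 kip·in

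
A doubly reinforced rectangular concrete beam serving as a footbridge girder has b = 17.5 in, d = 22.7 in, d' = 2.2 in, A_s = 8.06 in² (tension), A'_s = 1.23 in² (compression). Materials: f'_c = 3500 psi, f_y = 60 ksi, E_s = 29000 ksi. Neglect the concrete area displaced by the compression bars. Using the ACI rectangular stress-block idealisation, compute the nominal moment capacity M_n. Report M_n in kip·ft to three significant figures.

M_n ≈ 767 kip·ft

Assume both steels yield.
a = (A_s − A'_s) f_y/(0.85 f'_c b) = (8.06 − 1.23) × 60/(0.85 × 3.5 × 17.5) = 7.871 in.
c = a/β₁ = 7.871/0.85 = 9.260 in; ε'_s = 0.003(c − d')/c = 0.0023 ≥ ε_y = 0.0021, so the compression steel yields.
M_n = (A_s − A'_s) f_y (d − a/2) + A'_s f_y (d − d') = 409.8 × (22.7 − 3.9355) + 73.8 × (22.7 − 2.2) = 7689.7 + 1512.9 = 9202.6 kip·in = 9202.6/12 = 766.88 kip·ft.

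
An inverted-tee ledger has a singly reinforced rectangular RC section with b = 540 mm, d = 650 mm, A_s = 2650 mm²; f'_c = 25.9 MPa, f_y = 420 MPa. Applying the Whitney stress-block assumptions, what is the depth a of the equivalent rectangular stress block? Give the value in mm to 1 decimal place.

T = A_s f_y = 2650 × 420 = 1113000 N = 1113 kN.
Setting C = 0.85 f'_c a b equal to T: a = 1113000/(0.85 × 25.9 × 540) = 93.6 mm.

a ≈ 93.6 mm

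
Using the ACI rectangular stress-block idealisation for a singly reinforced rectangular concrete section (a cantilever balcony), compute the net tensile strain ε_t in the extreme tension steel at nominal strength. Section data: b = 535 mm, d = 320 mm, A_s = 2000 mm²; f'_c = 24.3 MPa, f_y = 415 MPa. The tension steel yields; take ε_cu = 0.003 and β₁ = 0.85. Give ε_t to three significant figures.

a = A_s f_y/(0.85 f'_c b) = 75.11 mm.
β₁ = 0.85, so c = a/β₁ = 75.11/0.85 = 88.36 mm.
From the linear strain diagram with ε_cu = 0.003: ε_t = 0.003 (d − c)/c = 0.003 × (320 − 88.36)/88.36 = 0.00786.
Since ε_t ≥ 0.005, the section is tension-controlled.

ε_t ≈ 0.00786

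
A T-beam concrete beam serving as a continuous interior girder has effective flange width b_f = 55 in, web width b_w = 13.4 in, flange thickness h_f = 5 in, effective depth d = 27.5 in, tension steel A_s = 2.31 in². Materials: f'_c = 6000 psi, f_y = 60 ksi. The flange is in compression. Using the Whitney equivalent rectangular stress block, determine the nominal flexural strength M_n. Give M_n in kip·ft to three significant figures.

Tension: T = A_s f_y = 2.31 × 60 = 138.6 kips.
Try a within the flange: a = T/(0.85 f'_c b_f) = 138.6/(0.85 × 6 × 55) = 0.494 in.
Since a = 0.494 ≤ h_f = 5 in, the stress block lies entirely in the flange; analyse as a rectangular beam of width b_f.
M_n = T(d − a/2) = 138.6 × (27.5 − 0.247) = 3777.3 kip·in.
M_n = 3777.3/12 = 314.78 kip·ft.

M_n ≈ 315 kip·ft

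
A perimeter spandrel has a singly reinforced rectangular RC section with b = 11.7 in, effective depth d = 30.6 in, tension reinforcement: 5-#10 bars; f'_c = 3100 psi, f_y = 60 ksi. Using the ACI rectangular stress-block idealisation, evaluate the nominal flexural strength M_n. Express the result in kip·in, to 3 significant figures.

M_n ≈ 9300 kip·in

A_s = 5 × 1.27 = 6.35 in².
T = A_s f_y = 6.35 × 60 = 381 kips.
a = T/(0.85 f'_c b) = 381/(0.85 × 3.1 × 11.7) = 12.358 in.
M_n = T(d − a/2) = 381 × (30.6 − 6.179) = 9304.4 kip·in.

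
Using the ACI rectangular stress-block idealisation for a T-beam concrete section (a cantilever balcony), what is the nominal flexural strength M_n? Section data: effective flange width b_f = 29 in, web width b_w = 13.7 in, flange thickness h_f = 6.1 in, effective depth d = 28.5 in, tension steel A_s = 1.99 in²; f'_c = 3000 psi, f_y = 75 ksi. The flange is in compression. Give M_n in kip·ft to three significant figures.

M_n ≈ 342 kip·ft

Tension: T = A_s f_y = 1.99 × 75 = 149.25 kips.
Try a within the flange: a = T/(0.85 f'_c b_f) = 149.25/(0.85 × 3 × 29) = 2.018 in.
Since a = 2.018 ≤ h_f = 6.1 in, the stress block lies entirely in the flange; analyse as a rectangular beam of width b_f.
M_n = T(d − a/2) = 149.25 × (28.5 − 1.009) = 4103.0 kip·in.
M_n = 4103.0/12 = 341.92 kip·ft.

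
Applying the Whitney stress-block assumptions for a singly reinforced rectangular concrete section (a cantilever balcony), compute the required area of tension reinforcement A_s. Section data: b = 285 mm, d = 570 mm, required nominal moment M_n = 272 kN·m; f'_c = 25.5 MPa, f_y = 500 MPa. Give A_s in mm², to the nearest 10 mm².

With M_n = 0.85 f'_c a b (d − a/2), solve the quadratic for a:
a = d − √(d² − 2M_n/(0.85 f'_c b)) = 570 − √(570² − 2 × 272×10⁶/(0.85 × 25.5 × 285)) = 83.34 mm.
A_s = 0.85 f'_c a b / f_y = 0.85 × 25.5 × 83.34 × 285 / 500 = 1029.6 mm².

A_s ≈ 1030 mm²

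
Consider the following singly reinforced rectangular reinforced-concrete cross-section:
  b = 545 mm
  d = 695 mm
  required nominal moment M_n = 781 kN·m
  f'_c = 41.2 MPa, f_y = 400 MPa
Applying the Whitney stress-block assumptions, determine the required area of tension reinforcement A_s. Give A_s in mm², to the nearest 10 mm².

With M_n = 0.85 f'_c a b (d − a/2), solve the quadratic for a:
a = d − √(d² − 2M_n/(0.85 f'_c b)) = 695 − √(695² − 2 × 781×10⁶/(0.85 × 41.2 × 545)) = 61.61 mm.
A_s = 0.85 f'_c a b / f_y = 0.85 × 41.2 × 61.61 × 545 / 400 = 2939.7 mm².

A_s ≈ 2940 mm²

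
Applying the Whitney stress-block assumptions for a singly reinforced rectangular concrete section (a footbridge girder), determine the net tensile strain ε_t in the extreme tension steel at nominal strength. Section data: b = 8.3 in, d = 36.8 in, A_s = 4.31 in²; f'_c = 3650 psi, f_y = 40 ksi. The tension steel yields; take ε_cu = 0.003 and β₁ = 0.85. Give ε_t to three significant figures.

ε_t ≈ 0.0110

a = A_s f_y/(0.85 f'_c b) = 6.695 in.
β₁ = 0.85, so c = a/β₁ = 6.695/0.85 = 7.876 in.
From the linear strain diagram with ε_cu = 0.003: ε_t = 0.003 (d − c)/c = 0.003 × (36.8 − 7.876)/7.876 = 0.0110.
Since ε_t ≥ 0.005, the section is tension-controlled.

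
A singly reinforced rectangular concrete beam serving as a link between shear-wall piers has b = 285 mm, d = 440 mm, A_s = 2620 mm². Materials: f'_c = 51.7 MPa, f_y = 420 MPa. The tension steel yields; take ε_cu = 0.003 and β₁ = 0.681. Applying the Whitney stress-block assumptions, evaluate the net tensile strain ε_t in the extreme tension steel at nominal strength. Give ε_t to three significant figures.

a = A_s f_y/(0.85 f'_c b) = 87.86 mm.
β₁ = 0.681, so c = a/β₁ = 87.86/0.681 = 129.02 mm.
From the linear strain diagram with ε_cu = 0.003: ε_t = 0.003 (d − c)/c = 0.003 × (440 − 129.02)/129.02 = 0.00723.
Since ε_t ≥ 0.005, the section is tension-controlled.

ε_t ≈ 0.00723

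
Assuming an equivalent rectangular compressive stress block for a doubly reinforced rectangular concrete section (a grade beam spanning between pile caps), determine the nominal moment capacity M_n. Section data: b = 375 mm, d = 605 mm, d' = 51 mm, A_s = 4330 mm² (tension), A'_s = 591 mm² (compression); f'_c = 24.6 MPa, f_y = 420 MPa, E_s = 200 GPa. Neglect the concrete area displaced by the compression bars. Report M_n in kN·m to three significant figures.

M_n ≈ 930 kN·m

Assume both tension and compression steel yield.
Net tension couple steel: A_s − A'_s = 3739 mm².
a = (A_s − A'_s) f_y / (0.85 f'_c b) = 1570380/(0.85 × 24.6 × 375) = 200.27 mm.
c = a/β₁ = 200.27/0.85 = 235.61 mm; ε'_s = 0.003(c − d')/c = 0.0024 ≥ f_y/E_s = 0.0021, so compression steel does yield.
M_n = (A_s − A'_s) f_y (d − a/2) + A'_s f_y (d − d') = [1570380 × (605 − 100.135) + 248220 × (605 − 51)] × 10⁻⁶ = 792.83 + 137.51 = 930.34 kN·m.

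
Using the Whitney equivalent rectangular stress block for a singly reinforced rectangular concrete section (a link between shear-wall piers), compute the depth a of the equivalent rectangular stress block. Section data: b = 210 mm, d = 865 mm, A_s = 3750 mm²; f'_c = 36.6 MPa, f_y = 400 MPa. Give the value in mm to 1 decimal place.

a ≈ 229.6 mm

T = A_s f_y = 3750 × 400 = 1500000 N = 1500 kN.
Setting C = 0.85 f'_c a b equal to T: a = 1500000/(0.85 × 36.6 × 210) = 229.6 mm.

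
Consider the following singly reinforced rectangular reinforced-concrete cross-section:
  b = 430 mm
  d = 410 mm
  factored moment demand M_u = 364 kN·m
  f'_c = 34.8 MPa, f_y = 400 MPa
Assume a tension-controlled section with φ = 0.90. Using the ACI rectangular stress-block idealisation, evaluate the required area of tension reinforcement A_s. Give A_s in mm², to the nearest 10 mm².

A_s ≈ 2760 mm²

M_n = M_u/φ = 364/0.90 = 404.444 kN·m.
With M_n = 0.85 f'_c a b (d − a/2), solve the quadratic for a:
a = d − √(d² − 2M_n/(0.85 f'_c b)) = 410 − √(410² − 2 × 404.444×10⁶/(0.85 × 34.8 × 430)) = 86.73 mm.
A_s = 0.85 f'_c a b / f_y = 0.85 × 34.8 × 86.73 × 430 / 400 = 2757.9 mm².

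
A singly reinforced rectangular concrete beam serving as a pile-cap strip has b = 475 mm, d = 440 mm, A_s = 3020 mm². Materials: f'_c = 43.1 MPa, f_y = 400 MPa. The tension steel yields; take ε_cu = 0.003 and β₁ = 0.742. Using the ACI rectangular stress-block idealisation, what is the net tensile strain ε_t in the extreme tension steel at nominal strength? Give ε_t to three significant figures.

ε_t ≈ 0.0111

a = A_s f_y/(0.85 f'_c b) = 69.42 mm.
β₁ = 0.742, so c = a/β₁ = 69.42/0.742 = 93.56 mm.
From the linear strain diagram with ε_cu = 0.003: ε_t = 0.003 (d − c)/c = 0.003 × (440 − 93.56)/93.56 = 0.0111.
Since ε_t ≥ 0.005, the section is tension-controlled.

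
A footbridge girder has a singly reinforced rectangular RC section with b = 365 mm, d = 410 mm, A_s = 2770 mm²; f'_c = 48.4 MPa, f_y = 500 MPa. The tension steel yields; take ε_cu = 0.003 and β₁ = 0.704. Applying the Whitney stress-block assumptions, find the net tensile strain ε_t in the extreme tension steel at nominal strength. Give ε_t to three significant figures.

ε_t ≈ 0.00639

a = A_s f_y/(0.85 f'_c b) = 92.23 mm.
β₁ = 0.704, so c = a/β₁ = 92.23/0.704 = 131.01 mm.
From the linear strain diagram with ε_cu = 0.003: ε_t = 0.003 (d − c)/c = 0.003 × (410 − 131.01)/131.01 = 0.00639.
Since ε_t ≥ 0.005, the section is tension-controlled.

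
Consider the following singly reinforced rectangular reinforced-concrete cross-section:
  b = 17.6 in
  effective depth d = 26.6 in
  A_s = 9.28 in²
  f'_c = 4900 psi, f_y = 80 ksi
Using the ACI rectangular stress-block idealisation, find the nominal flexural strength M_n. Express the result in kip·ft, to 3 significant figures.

M_n ≈ 1330 kip·ft

T = A_s f_y = 9.28 × 80 = 742.4 kips.
a = T/(0.85 f'_c b) = 742.4/(0.85 × 4.9 × 17.6) = 10.128 in.
M_n = T(d − a/2) = 742.4 × (26.6 − 5.064) = 15988.3 kip·in = 15988.3/12 = 1332.36 kip·ft.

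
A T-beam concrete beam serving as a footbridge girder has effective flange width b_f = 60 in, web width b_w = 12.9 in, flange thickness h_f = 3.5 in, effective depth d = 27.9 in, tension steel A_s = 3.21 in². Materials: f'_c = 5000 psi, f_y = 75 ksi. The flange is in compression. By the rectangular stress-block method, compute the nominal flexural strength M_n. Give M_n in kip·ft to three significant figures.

Tension: T = A_s f_y = 3.21 × 75 = 240.75 kips.
Try a within the flange: a = T/(0.85 f'_c b_f) = 240.75/(0.85 × 5 × 60) = 0.944 in.
Since a = 0.944 ≤ h_f = 3.5 in, the stress block lies entirely in the flange; analyse as a rectangular beam of width b_f.
M_n = T(d − a/2) = 240.75 × (27.9 − 0.472) = 6603.3 kip·in.
M_n = 6603.3/12 = 550.28 kip·ft.

M_n ≈ 550 kip·ft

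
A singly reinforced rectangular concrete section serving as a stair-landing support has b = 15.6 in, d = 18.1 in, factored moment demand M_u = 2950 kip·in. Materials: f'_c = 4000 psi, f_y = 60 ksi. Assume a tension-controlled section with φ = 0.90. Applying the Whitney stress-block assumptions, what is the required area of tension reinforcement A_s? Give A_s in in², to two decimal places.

M_n = M_u/φ = 2950/0.90 = 3277.78 kip·in.
From M_n = 0.85 f'_c a b (d − a/2):
a = d − √(d² − 2M_n/(0.85 f'_c b)) = 18.1 − √(18.1² − 2 × 3277.78/(0.85 × 4 × 15.6)) = 3.817 in.
A_s = 0.85 f'_c a b / f_y = 0.85 × 4 × 3.817 × 15.6 / 60 = 3.374 in².

A_s ≈ 3.37 in²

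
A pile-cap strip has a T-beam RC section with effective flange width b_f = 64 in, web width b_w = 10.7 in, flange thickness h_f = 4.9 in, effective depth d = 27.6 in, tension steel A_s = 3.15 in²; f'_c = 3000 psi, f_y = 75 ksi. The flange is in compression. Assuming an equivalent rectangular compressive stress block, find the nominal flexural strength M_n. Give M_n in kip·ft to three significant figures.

Tension: T = A_s f_y = 3.15 × 75 = 236.25 kips.
Try a within the flange: a = T/(0.85 f'_c b_f) = 236.25/(0.85 × 3 × 64) = 1.448 in.
Since a = 1.448 ≤ h_f = 4.9 in, the stress block lies entirely in the flange; analyse as a rectangular beam of width b_f.
M_n = T(d − a/2) = 236.25 × (27.6 − 0.724) = 6349.5 kip·in.
M_n = 6349.5/12 = 529.13 kip·ft.

M_n ≈ 529 kip·ft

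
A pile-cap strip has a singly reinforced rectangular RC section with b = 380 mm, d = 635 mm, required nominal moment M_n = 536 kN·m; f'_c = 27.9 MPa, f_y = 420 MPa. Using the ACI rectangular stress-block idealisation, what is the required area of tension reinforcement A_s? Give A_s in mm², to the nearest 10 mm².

With M_n = 0.85 f'_c a b (d − a/2), solve the quadratic for a:
a = d − √(d² − 2M_n/(0.85 f'_c b)) = 635 − √(635² − 2 × 536×10⁶/(0.85 × 27.9 × 380)) = 101.83 mm.
A_s = 0.85 f'_c a b / f_y = 0.85 × 27.9 × 101.83 × 380 / 420 = 2184.9 mm².

A_s ≈ 2180 mm²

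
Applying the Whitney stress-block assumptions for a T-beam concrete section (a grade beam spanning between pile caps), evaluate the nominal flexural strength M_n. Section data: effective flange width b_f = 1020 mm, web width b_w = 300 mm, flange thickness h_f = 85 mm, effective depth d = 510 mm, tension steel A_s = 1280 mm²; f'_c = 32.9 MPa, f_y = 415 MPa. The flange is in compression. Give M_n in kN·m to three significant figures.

Tension: T = A_s f_y = 1280 × 415 = 531200 N.
Try a within the flange: a = T/(0.85 f'_c b_f) = 531200/(0.85 × 32.9 × 1020) = 18.62 mm.
Since a = 18.62 ≤ h_f = 85 mm, the stress block lies entirely in the flange; analyse as a rectangular beam of width b_f.
M_n = T(d − a/2) = 531200 × (510 − 9.31) = 265.97 × 10⁶ N·mm.
M_n = 265.97 kN·m.

M_n ≈ 266 kN·m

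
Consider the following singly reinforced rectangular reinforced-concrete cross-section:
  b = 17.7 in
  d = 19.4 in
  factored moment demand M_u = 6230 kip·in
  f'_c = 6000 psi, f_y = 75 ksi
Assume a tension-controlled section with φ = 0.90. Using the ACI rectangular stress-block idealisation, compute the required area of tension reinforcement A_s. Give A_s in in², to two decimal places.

A_s ≈ 5.38 in²

M_n = M_u/φ = 6230/0.90 = 6922.22 kip·in.
From M_n = 0.85 f'_c a b (d − a/2):
a = d − √(d² − 2M_n/(0.85 f'_c b)) = 19.4 − √(19.4² − 2 × 6922.22/(0.85 × 6 × 17.7)) = 4.467 in.
A_s = 0.85 f'_c a b / f_y = 0.85 × 6 × 4.467 × 17.7 / 75 = 5.376 in².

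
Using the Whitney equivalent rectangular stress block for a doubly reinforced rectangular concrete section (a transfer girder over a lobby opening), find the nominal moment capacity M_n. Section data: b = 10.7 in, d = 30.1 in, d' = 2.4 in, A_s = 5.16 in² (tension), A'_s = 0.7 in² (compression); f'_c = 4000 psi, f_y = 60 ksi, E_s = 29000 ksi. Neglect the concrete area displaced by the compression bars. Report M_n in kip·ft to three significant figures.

M_n ≈ 686 kip·ft

Assume both steels yield.
a = (A_s − A'_s) f_y/(0.85 f'_c b) = (5.16 − 0.7) × 60/(0.85 × 4 × 10.7) = 7.356 in.
c = a/β₁ = 7.356/0.85 = 8.654 in; ε'_s = 0.003(c − d')/c = 0.0022 ≥ ε_y = 0.0021, so the compression steel yields.
M_n = (A_s − A'_s) f_y (d − a/2) + A'_s f_y (d − d') = 267.6 × (30.1 − 3.678) + 42 × (30.1 − 2.4) = 7070.5 + 1163.4 = 8233.9 kip·in = 8233.9/12 = 686.16 kip·ft.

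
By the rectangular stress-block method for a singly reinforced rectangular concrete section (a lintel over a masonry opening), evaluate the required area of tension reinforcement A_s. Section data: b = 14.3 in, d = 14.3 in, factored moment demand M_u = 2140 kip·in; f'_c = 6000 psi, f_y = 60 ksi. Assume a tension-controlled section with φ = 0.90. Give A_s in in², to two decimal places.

A_s ≈ 3.04 in²

M_n = M_u/φ = 2140/0.90 = 2377.78 kip·in.
From M_n = 0.85 f'_c a b (d − a/2):
a = d − √(d² − 2M_n/(0.85 f'_c b)) = 14.3 − √(14.3² − 2 × 2377.78/(0.85 × 6 × 14.3)) = 2.498 in.
A_s = 0.85 f'_c a b / f_y = 0.85 × 6 × 2.498 × 14.3 / 60 = 3.036 in².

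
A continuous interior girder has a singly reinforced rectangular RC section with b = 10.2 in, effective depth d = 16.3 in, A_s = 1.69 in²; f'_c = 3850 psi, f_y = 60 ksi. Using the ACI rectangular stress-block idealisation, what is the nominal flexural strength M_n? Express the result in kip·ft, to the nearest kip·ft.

M_n ≈ 125 kip·ft

T = A_s f_y = 1.69 × 60 = 101.4 kips.
a = T/(0.85 f'_c b) = 101.4/(0.85 × 3.85 × 10.2) = 3.038 in.
M_n = T(d − a/2) = 101.4 × (16.3 − 1.519) = 1498.8 kip·in = 1498.8/12 = 124.90 kip·ft.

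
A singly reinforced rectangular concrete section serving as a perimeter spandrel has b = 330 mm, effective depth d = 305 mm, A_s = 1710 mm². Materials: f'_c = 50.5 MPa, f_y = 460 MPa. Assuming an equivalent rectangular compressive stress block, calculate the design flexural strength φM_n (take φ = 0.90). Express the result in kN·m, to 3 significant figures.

T = A_s f_y = 1710 × 460 = 786600 N = 786.6 kN.
From C = T: a = T/(0.85 f'_c b) = 786600/(0.85 × 50.5 × 330) = 55.53 mm.
M_n = T(d − a/2) = 786.6 kN × (305 − 27.765) mm = 218.07 kN·m.
φM_n = 0.90 × 218.07 = 196.26 kN·m.

φM_n ≈ 196 kN·m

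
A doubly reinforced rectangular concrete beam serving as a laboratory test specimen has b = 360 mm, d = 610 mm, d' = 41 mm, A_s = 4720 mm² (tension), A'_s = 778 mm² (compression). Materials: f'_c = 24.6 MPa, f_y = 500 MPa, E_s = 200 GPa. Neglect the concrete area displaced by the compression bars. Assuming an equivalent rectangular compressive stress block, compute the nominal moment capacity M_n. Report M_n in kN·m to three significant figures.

M_n ≈ 1170 kN·m

Assume both tension and compression steel yield.
Net tension couple steel: A_s − A'_s = 3942 mm².
a = (A_s − A'_s) f_y / (0.85 f'_c b) = 1971000/(0.85 × 24.6 × 360) = 261.84 mm.
c = a/β₁ = 261.84/0.85 = 308.05 mm; ε'_s = 0.003(c − d')/c = 0.0026 ≥ f_y/E_s = 0.0025, so compression steel does yield.
M_n = (A_s − A'_s) f_y (d − a/2) + A'_s f_y (d − d') = [1971000 × (610 − 130.92) + 389000 × (610 − 41)] × 10⁻⁶ = 944.27 + 221.34 = 1165.61 kN·m.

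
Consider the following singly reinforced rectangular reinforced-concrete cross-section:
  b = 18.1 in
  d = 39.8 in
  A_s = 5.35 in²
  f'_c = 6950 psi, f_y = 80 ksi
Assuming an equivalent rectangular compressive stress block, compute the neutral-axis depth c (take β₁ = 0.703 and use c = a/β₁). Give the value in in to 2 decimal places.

T = A_s f_y = 5.35 × 80 = 428 kips.
a = T/(0.85 f'_c b) = 428/(0.85 × 6.95 × 18.1) = 4.0028 in.
With β₁ = 0.703, c = a/β₁ = 4.0028/0.703 = 5.69 in.

c ≈ 5.69 in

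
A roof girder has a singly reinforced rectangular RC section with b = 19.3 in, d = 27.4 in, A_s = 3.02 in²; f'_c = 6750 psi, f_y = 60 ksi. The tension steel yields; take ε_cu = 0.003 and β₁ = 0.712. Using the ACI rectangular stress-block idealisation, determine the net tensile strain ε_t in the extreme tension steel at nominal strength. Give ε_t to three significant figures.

ε_t ≈ 0.0328

a = A_s f_y/(0.85 f'_c b) = 1.636 in.
β₁ = 0.712, so c = a/β₁ = 1.636/0.712 = 2.298 in.
From the linear strain diagram with ε_cu = 0.003: ε_t = 0.003 (d − c)/c = 0.003 × (27.4 − 2.298)/2.298 = 0.0328.
Since ε_t ≥ 0.005, the section is tension-controlled.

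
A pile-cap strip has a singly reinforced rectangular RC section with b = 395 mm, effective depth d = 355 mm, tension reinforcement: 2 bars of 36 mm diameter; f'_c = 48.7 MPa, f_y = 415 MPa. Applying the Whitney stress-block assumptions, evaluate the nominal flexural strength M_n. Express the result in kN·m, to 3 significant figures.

M_n ≈ 278 kN·m

A_s = 2 × 1018 = 2036 mm².
T = A_s f_y = 2036 × 415 = 844940 N = 844.94 kN.
From C = T: a = T/(0.85 f'_c b) = 844940/(0.85 × 48.7 × 395) = 51.68 mm.
M_n = T(d − a/2) = 844.94 kN × (355 − 25.84) mm = 278.12 kN·m.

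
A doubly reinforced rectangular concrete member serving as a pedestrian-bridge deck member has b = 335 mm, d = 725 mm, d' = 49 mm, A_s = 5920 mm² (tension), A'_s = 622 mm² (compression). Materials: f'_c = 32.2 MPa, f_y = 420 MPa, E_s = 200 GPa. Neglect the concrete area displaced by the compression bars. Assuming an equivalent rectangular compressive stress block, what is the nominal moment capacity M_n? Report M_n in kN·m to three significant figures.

M_n ≈ 1520 kN·m

Assume both tension and compression steel yield.
Net tension couple steel: A_s − A'_s = 5298 mm².
a = (A_s − A'_s) f_y / (0.85 f'_c b) = 2225160/(0.85 × 32.2 × 335) = 242.68 mm.
c = a/β₁ = 242.68/0.82 = 295.95 mm; ε'_s = 0.003(c − d')/c = 0.0025 ≥ f_y/E_s = 0.0021, so compression steel does yield.
M_n = (A_s − A'_s) f_y (d − a/2) + A'_s f_y (d − d') = [2225160 × (725 − 121.34) + 261240 × (725 − 49)] × 10⁻⁶ = 1343.24 + 176.60 = 1519.84 kN·m.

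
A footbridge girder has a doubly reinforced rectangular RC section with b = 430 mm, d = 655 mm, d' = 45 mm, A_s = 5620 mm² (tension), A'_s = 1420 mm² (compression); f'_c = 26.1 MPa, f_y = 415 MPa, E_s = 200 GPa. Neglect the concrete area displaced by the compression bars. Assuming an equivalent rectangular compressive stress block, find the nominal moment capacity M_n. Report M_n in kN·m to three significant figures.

Assume both tension and compression steel yield.
Net tension couple steel: A_s − A'_s = 4200 mm².
a = (A_s − A'_s) f_y / (0.85 f'_c b) = 1743000/(0.85 × 26.1 × 430) = 182.71 mm.
c = a/β₁ = 182.71/0.85 = 214.95 mm; ε'_s = 0.003(c − d')/c = 0.0024 ≥ f_y/E_s = 0.0021, so compression steel does yield.
M_n = (A_s − A'_s) f_y (d − a/2) + A'_s f_y (d − d') = [1743000 × (655 − 91.355) + 589300 × (655 − 45)] × 10⁻⁶ = 982.43 + 359.47 = 1341.90 kN·m.

M_n ≈ 1340 kN·m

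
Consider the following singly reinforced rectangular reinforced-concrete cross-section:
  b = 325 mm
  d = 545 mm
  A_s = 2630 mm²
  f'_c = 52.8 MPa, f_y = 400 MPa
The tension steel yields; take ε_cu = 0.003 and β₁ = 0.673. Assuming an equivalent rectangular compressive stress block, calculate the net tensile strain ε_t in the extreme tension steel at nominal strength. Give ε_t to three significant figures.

ε_t ≈ 0.0123

a = A_s f_y/(0.85 f'_c b) = 72.12 mm.
β₁ = 0.673, so c = a/β₁ = 72.12/0.673 = 107.16 mm.
From the linear strain diagram with ε_cu = 0.003: ε_t = 0.003 (d − c)/c = 0.003 × (545 − 107.16)/107.16 = 0.0123.
Since ε_t ≥ 0.005, the section is tension-controlled.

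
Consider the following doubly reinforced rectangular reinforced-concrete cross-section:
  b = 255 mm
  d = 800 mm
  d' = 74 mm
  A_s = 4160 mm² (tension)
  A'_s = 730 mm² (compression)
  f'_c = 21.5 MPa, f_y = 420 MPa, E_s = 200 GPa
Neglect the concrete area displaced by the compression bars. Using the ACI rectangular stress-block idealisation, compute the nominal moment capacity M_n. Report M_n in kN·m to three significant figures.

Assume both tension and compression steel yield.
Net tension couple steel: A_s − A'_s = 3430 mm².
a = (A_s − A'_s) f_y / (0.85 f'_c b) = 1440600/(0.85 × 21.5 × 255) = 309.13 mm.
c = a/β₁ = 309.13/0.85 = 363.68 mm; ε'_s = 0.003(c − d')/c = 0.0024 ≥ f_y/E_s = 0.0021, so compression steel does yield.
M_n = (A_s − A'_s) f_y (d − a/2) + A'_s f_y (d − d') = [1440600 × (800 − 154.565) + 306600 × (800 − 74)] × 10⁻⁶ = 929.81 + 222.59 = 1152.40 kN·m.

M_n ≈ 1150 kN·m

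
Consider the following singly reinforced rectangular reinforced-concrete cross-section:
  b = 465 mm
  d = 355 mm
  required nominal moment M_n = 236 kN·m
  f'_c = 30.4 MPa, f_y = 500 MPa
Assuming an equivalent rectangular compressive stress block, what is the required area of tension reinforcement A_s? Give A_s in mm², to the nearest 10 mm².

With M_n = 0.85 f'_c a b (d − a/2), solve the quadratic for a:
a = d − √(d² − 2M_n/(0.85 f'_c b)) = 355 − √(355² − 2 × 236×10⁶/(0.85 × 30.4 × 465)) = 60.48 mm.
A_s = 0.85 f'_c a b / f_y = 0.85 × 30.4 × 60.48 × 465 / 500 = 1453.4 mm².

A_s ≈ 1450 mm²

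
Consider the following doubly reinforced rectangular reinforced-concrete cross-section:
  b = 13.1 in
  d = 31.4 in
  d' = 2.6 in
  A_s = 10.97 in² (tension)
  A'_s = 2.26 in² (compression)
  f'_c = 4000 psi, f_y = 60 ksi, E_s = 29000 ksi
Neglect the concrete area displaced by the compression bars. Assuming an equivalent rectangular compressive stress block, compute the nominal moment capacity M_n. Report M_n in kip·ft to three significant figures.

M_n ≈ 1440 kip·ft

Assume both steels yield.
a = (A_s − A'_s) f_y/(0.85 f'_c b) = (10.97 − 2.26) × 60/(0.85 × 4 × 13.1) = 11.733 in.
c = a/β₁ = 11.733/0.85 = 13.804 in; ε'_s = 0.003(c − d')/c = 0.0024 ≥ ε_y = 0.0021, so the compression steel yields.
M_n = (A_s − A'_s) f_y (d − a/2) + A'_s f_y (d − d') = 522.6 × (31.4 − 5.8665) + 135.6 × (31.4 − 2.6) = 13343.8 + 3905.3 = 17249.1 kip·in = 17249.1/12 = 1437.43 kip·ft.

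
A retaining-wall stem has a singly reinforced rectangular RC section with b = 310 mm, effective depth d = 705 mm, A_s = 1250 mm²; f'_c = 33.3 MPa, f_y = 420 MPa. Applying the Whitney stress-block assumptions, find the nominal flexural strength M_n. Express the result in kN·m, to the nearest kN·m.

M_n ≈ 354 kN·m

T = A_s f_y = 1250 × 420 = 525000 N = 525 kN.
From C = T: a = T/(0.85 f'_c b) = 525000/(0.85 × 33.3 × 310) = 59.83 mm.
M_n = T(d − a/2) = 525 kN × (705 − 29.915) mm = 354.42 kN·m.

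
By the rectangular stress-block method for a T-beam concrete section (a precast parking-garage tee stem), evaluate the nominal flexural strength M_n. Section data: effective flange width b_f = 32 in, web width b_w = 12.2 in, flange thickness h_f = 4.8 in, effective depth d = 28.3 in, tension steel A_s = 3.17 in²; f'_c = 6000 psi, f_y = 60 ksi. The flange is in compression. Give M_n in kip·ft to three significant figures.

Tension: T = A_s f_y = 3.17 × 60 = 190.2 kips.
Try a within the flange: a = T/(0.85 f'_c b_f) = 190.2/(0.85 × 6 × 32) = 1.165 in.
Since a = 1.165 ≤ h_f = 4.8 in, the stress block lies entirely in the flange; analyse as a rectangular beam of width b_f.
M_n = T(d − a/2) = 190.2 × (28.3 − 0.5825) = 5271.9 kip·in.
M_n = 5271.9/12 = 439.33 kip·ft.

M_n ≈ 439 kip·ft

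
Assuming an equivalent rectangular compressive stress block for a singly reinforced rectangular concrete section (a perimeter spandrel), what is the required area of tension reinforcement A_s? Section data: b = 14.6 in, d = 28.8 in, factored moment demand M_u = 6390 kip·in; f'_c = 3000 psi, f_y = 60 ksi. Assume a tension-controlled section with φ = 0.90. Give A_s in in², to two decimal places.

A_s ≈ 4.74 in²

M_n = M_u/φ = 6390/0.90 = 7100 kip·in.
From M_n = 0.85 f'_c a b (d − a/2):
a = d − √(d² − 2M_n/(0.85 f'_c b)) = 28.8 − √(28.8² − 2 × 7100/(0.85 × 3 × 14.6)) = 7.633 in.
A_s = 0.85 f'_c a b / f_y = 0.85 × 3 × 7.633 × 14.6 / 60 = 4.736 in².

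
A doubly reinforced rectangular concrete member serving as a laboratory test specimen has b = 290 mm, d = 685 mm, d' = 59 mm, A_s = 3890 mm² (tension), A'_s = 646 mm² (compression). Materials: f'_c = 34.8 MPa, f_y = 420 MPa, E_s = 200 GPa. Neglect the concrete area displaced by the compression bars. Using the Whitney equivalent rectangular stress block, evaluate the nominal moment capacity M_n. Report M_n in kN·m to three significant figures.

M_n ≈ 995 kN·m

Assume both tension and compression steel yield.
Net tension couple steel: A_s − A'_s = 3244 mm².
a = (A_s − A'_s) f_y / (0.85 f'_c b) = 1362480/(0.85 × 34.8 × 290) = 158.83 mm.
c = a/β₁ = 158.83/0.801 = 198.29 mm; ε'_s = 0.003(c − d')/c = 0.0021 ≥ f_y/E_s = 0.0021, so compression steel does yield.
M_n = (A_s − A'_s) f_y (d − a/2) + A'_s f_y (d − d') = [1362480 × (685 − 79.415) + 271320 × (685 − 59)] × 10⁻⁶ = 825.10 + 169.85 = 994.95 kN·m.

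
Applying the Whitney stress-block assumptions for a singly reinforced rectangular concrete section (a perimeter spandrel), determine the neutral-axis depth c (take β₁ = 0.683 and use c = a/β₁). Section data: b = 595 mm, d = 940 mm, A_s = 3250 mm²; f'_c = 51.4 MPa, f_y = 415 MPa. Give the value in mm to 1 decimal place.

T = A_s f_y = 3250 × 415 = 1348750 N = 1348.75 kN.
Setting C = 0.85 f'_c a b equal to T: a = 1348750/(0.85 × 51.4 × 595) = 51.884 mm.
With β₁ = 0.683, c = a/β₁ = 51.884/0.683 = 76.0 mm.

c ≈ 76.0 mm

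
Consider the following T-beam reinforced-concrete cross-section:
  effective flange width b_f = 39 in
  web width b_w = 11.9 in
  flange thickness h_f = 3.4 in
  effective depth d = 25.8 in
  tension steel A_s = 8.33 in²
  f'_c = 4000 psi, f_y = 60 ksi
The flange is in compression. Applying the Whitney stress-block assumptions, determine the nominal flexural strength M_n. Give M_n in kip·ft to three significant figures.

M_n ≈ 994 kip·ft

Tension: T = A_s f_y = 8.33 × 60 = 499.8 kips.
Try a within the flange: a = T/(0.85 f'_c b_f) = 499.8/(0.85 × 4 × 39) = 3.769 in.
a = 3.769 > h_f = 3.4 in: the block extends into the web. Split into flange-overhang and web parts.
C_f = 0.85 f'_c (b_f − b_w) h_f = 0.85 × 4 × (39 − 11.9) × 3.4 = 313.3 kips.
Remaining web compression depth: a_w = (T − C_f)/(0.85 f'_c b_w) = (499.8 − 313.3)/(0.85 × 4 × 11.9) = 4.609 in.
M_n = C_f(d − h_f/2) + (T − C_f)(d − a_w/2) = 313.3 × (25.8 − 1.7) + 186.5 × (25.8 − 2.3045) = 7550.5 + 4381.9 = 11932.4 kip·in.
M_n = 11932.4/12 = 994.37 kip·ft.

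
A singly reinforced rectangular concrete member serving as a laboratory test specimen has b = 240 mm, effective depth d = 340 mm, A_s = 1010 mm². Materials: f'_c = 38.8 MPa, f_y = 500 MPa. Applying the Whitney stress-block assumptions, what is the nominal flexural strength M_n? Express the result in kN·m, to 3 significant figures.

M_n ≈ 156 kN·m

T = A_s f_y = 1010 × 500 = 505000 N = 505 kN.
From C = T: a = T/(0.85 f'_c b) = 505000/(0.85 × 38.8 × 240) = 63.80 mm.
M_n = T(d − a/2) = 505 kN × (340 − 31.9) mm = 155.59 kN·m.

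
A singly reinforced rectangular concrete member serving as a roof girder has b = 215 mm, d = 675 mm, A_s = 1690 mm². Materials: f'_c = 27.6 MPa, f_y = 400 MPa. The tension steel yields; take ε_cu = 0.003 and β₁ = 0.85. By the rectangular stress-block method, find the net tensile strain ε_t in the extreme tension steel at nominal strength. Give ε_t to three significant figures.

a = A_s f_y/(0.85 f'_c b) = 134.02 mm.
β₁ = 0.85, so c = a/β₁ = 134.02/0.85 = 157.67 mm.
From the linear strain diagram with ε_cu = 0.003: ε_t = 0.003 (d − c)/c = 0.003 × (675 − 157.67)/157.67 = 0.00984.
Since ε_t ≥ 0.005, the section is tension-controlled.

ε_t ≈ 0.00984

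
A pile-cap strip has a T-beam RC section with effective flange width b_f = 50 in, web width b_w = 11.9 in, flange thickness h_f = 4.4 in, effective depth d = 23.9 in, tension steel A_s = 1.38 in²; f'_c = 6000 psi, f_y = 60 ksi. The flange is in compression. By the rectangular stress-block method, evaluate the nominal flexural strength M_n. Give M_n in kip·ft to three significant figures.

Tension: T = A_s f_y = 1.38 × 60 = 82.8 kips.
Try a within the flange: a = T/(0.85 f'_c b_f) = 82.8/(0.85 × 6 × 50) = 0.325 in.
Since a = 0.325 ≤ h_f = 4.4 in, the stress block lies entirely in the flange; analyse as a rectangular beam of width b_f.
M_n = T(d − a/2) = 82.8 × (23.9 − 0.1625) = 1965.5 kip·in.
M_n = 1965.5/12 = 163.79 kip·ft.

M_n ≈ 164 kip·ft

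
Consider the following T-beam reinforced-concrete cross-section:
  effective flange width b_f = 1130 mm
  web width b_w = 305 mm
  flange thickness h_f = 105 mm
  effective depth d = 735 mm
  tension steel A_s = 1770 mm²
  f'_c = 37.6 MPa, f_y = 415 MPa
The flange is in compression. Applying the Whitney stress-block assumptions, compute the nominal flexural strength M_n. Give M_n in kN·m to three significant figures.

Tension: T = A_s f_y = 1770 × 415 = 734550 N.
Try a within the flange: a = T/(0.85 f'_c b_f) = 734550/(0.85 × 37.6 × 1130) = 20.34 mm.
Since a = 20.34 ≤ h_f = 105 mm, the stress block lies entirely in the flange; analyse as a rectangular beam of width b_f.
M_n = T(d − a/2) = 734550 × (735 − 10.17) = 532.42 × 10⁶ N·mm.
M_n = 532.42 kN·m.

M_n ≈ 532 kN·m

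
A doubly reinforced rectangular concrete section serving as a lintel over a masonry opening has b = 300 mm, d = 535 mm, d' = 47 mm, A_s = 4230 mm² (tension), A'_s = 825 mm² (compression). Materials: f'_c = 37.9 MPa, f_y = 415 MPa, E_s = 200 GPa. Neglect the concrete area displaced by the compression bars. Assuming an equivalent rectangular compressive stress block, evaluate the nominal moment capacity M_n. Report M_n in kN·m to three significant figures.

Assume both tension and compression steel yield.
Net tension couple steel: A_s − A'_s = 3405 mm².
a = (A_s − A'_s) f_y / (0.85 f'_c b) = 1413075/(0.85 × 37.9 × 300) = 146.21 mm.
c = a/β₁ = 146.21/0.779 = 187.69 mm; ε'_s = 0.003(c − d')/c = 0.0022 ≥ f_y/E_s = 0.0021, so compression steel does yield.
M_n = (A_s − A'_s) f_y (d − a/2) + A'_s f_y (d − d') = [1413075 × (535 − 73.105) + 342375 × (535 − 47)] × 10⁻⁶ = 652.69 + 167.08 = 819.77 kN·m.

M_n ≈ 820 kN·m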